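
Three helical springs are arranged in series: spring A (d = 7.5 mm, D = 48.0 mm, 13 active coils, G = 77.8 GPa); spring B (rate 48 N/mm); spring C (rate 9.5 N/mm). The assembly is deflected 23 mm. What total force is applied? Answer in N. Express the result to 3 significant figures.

133 N

k_A = Gd⁴/(8D³N_a) = (77.8×10³)(7.5⁴)/(8·48.0³·13) = 21.403 N/mm
Series: 1/k_eq = 1/21.403 + 1/48 + 1/9.5 = 0.17282; k_eq = 5.7864 N/mm
F = k_eq·δ = 5.7864·23 = 133.09 N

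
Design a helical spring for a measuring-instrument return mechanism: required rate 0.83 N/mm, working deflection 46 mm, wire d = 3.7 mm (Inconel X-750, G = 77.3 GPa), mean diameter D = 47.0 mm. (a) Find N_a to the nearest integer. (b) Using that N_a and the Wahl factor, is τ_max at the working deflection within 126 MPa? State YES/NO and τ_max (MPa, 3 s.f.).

N_a = Gd⁴/(8D³k) = (77.3×10³)(3.7⁴)/(8·47.0³·0.83) = 21.01 → N_a = 21
Actual rate k = Gd⁴/(8D³·21) = 0.83058 N/mm
Working load F = kδ = 0.83058·46 = 38.207 N
C = 47.0/3.7 = 12.7027; K_W = (4C−1)/(4C−4)+0.615/C = 1.1125
τ_max = K_W·8FD/(πd³) = 1.1125·90.276 = 100.43 MPa
τ_max ≤ 126 MPa → acceptable

(a) 21 coils; (b) YES, τ_max = 100 MPa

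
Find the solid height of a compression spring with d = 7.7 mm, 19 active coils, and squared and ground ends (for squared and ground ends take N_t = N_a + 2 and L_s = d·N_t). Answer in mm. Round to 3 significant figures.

squared and ground ends: N_t = N_a + 2 = 19 + 2 = 21
L_s = d·N_t = 7.7 × 21 = 161.7 mm

162 mm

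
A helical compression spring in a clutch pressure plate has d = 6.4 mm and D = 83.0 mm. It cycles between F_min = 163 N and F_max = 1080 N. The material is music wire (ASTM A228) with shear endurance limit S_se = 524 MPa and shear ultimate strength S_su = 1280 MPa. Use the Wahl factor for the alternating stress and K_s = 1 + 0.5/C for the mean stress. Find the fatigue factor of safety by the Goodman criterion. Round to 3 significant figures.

C = D/d = 83.0/6.4 = 12.9688; K_W = (4C−1)/(4C−4)+0.615/C = 1.1101; K_s = 1+0.5/C = 1.0386
F_a = (F_max−F_min)/2 = 458.5 N; F_m = (F_max+F_min)/2 = 621.5 N
τ_a = K_W·8F_aD/(πd³) = 1.1101 × 369.67 = 410.37 MPa
τ_m = K_s·8F_mD/(πd³) = 1.0386 × 501.09 = 520.41 MPa
Goodman: 1/n_f = τ_a/S_se + τ_m/S_su = 410.37/524 + 520.41/1280 = 0.78315 + 0.40657 = 1.1897
n_f = 1/1.1897 = 0.8405

0.841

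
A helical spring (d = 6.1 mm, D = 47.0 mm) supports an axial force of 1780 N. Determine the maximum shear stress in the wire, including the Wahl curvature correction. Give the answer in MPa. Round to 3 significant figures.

Spring index C = D/d = 47.0/6.1 = 7.7049
K_W = (4C−1)/(4C−4) + 0.615/C = 29.820/26.820 + 0.0798 = 1.1917
τ₀ = 8FD/(πd³) = 8·1780·47.0/(π·6.1³) = 669280/713.08 = 938.57 MPa
τ_max = K·τ₀ = 1.1917 × 938.57 = 1118.5 MPa

1120 MPa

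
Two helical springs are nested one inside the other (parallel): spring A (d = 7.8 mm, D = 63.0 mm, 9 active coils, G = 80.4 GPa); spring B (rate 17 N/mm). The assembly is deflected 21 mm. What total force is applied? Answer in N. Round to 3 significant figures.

704 N

k_A = Gd⁴/(8D³N_a) = (80.4×10³)(7.8⁴)/(8·63.0³·9) = 16.53 N/mm
Parallel: k_eq = 16.53 + 17 = 33.53 N/mm
F = k_eq·δ = 33.53·21 = 704.14 N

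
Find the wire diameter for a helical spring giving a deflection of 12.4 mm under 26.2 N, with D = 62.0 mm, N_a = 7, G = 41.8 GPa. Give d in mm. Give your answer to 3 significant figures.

Required rate k = F/δ = 26.2/12.4 = 2.1129 N/mm
d = (8D³N_a·k / G)^(1/4) = (8·62.0³·7·2.1129 / (41.8×10³))^0.25
  = (674.63)^0.25 = 5.0964 mm

5.10 mm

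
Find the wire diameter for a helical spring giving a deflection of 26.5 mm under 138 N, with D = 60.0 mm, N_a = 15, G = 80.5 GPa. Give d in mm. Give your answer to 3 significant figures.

6.40 mm

Required rate k = F/δ = 138/26.5 = 5.2075 N/mm
d = (8D³N_a·k / G)^(1/4) = (8·60.0³·15·5.2075 / (80.5×10³))^0.25
  = (1676.8)^0.25 = 6.3991 mm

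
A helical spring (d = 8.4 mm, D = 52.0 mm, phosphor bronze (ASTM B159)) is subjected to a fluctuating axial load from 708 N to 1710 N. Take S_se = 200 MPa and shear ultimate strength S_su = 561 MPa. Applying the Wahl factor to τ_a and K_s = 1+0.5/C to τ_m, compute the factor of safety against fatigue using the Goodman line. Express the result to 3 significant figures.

C = D/d = 52.0/8.4 = 6.1905; K_W = (4C−1)/(4C−4)+0.615/C = 1.2438; K_s = 1+0.5/C = 1.0808
F_a = (F_max−F_min)/2 = 501 N; F_m = (F_max+F_min)/2 = 1209 N
τ_a = K_W·8F_aD/(πd³) = 1.2438 × 111.93 = 139.22 MPa
τ_m = K_s·8F_mD/(πd³) = 1.0808 × 270.1 = 291.92 MPa
Goodman: 1/n_f = τ_a/S_se + τ_m/S_su = 139.22/200 + 291.92/561 = 0.69611 + 0.52036 = 1.2165
n_f = 1/1.2165 = 0.8221

0.822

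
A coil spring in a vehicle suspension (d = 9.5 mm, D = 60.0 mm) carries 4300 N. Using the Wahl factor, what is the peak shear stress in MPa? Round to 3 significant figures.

949 MPa

Spring index C = D/d = 60.0/9.5 = 6.3158
K_W = (4C−1)/(4C−4) + 0.615/C = 24.263/21.263 + 0.0974 = 1.2385
τ₀ = 8FD/(πd³) = 8·4300·60.0/(π·9.5³) = 2.064e+06/2693.5 = 766.28 MPa
τ_max = K·τ₀ = 1.2385 × 766.28 = 949.01 MPa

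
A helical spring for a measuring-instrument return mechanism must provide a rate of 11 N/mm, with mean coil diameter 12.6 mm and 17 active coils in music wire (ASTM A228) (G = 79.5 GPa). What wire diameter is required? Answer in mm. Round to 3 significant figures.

2.48 mm

d = (8D³N_a·k / G)^(1/4) = (8·12.6³·17·11 / (79.5×10³))^0.25
  = (37.642)^0.25 = 2.4770 mm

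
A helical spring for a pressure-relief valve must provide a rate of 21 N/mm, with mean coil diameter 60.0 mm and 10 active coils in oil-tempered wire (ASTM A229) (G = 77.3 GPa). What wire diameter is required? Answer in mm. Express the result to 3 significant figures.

8.28 mm

d = (8D³N_a·k / G)^(1/4) = (8·60.0³·10·21 / (77.3×10³))^0.25
  = (4694.4)^0.25 = 8.2774 mm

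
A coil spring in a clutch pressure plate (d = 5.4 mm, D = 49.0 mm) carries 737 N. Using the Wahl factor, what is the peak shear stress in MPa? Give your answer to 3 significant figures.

Spring index C = D/d = 49.0/5.4 = 9.0741
K_W = (4C−1)/(4C−4) + 0.615/C = 35.296/32.296 + 0.0678 = 1.1607
τ₀ = 8FD/(πd³) = 8·737·49.0/(π·5.4³) = 288904/494.69 = 584.01 MPa
τ_max = K·τ₀ = 1.1607 × 584.01 = 677.84 MPa

678 MPa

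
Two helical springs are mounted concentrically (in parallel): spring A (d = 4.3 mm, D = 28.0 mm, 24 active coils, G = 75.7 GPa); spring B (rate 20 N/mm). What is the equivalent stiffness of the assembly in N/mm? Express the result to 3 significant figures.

k_A = Gd⁴/(8D³N_a) = (75.7×10³)(4.3⁴)/(8·28.0³·24) = 6.1404 N/mm
Parallel: k_eq = 6.1404 + 20 = 26.14 N/mm

26.1 N/mm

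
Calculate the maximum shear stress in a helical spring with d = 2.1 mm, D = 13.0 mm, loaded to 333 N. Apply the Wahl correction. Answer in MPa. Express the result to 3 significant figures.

1480 MPa

Spring index C = D/d = 13.0/2.1 = 6.1905
K_W = (4C−1)/(4C−4) + 0.615/C = 23.762/20.762 + 0.0993 = 1.2438
τ₀ = 8FD/(πd³) = 8·333·13.0/(π·2.1³) = 34632/29.094 = 1190.3 MPa
τ_max = K·τ₀ = 1.2438 × 1190.3 = 1480.6 MPa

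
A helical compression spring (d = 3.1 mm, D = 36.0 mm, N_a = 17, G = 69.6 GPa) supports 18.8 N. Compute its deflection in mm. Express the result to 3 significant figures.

18.6 mm

k = Gd⁴/(8D³N_a) = (69.6×10³)(3.1⁴)/(8·36.0³·17) = 1.013 N/mm
δ = F/k = 18.8 / 1.013 = 18.559 mm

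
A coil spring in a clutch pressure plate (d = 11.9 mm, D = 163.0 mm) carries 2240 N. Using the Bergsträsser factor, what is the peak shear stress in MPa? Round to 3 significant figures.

605 MPa

Spring index C = D/d = 163.0/11.9 = 13.6975
K_B = (4C+2)/(4C−3) = 56.790/51.790 = 1.0965
τ₀ = 8FD/(πd³) = 8·2240·163.0/(π·11.9³) = 2.92096e+06/5294.1 = 551.74 MPa
τ_max = K·τ₀ = 1.0965 × 551.74 = 605.01 MPa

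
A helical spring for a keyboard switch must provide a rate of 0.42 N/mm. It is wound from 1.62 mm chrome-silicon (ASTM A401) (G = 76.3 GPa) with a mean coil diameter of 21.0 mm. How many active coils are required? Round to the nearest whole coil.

N_a = Gd⁴/(8D³k) = (76.3×10³ × 1.62⁴)/(8 × 21.0³ × 0.42)
    = 525514 / 31117 = 16.89 → 17 coils

17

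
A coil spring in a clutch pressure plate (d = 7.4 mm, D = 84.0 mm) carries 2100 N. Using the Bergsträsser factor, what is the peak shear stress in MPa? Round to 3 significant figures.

1240 MPa

Spring index C = D/d = 84.0/7.4 = 11.3514
K_B = (4C+2)/(4C−3) = 47.405/42.405 = 1.1179
τ₀ = 8FD/(πd³) = 8·2100·84.0/(π·7.4³) = 1.4112e+06/1273 = 1108.5 MPa
τ_max = K·τ₀ = 1.1179 × 1108.5 = 1239.2 MPa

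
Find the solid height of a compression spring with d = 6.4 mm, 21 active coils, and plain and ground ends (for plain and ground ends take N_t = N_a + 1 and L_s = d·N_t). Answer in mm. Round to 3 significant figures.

141 mm

plain and ground ends: N_t = N_a + 1 = 21 + 1 = 22
L_s = d·N_t = 6.4 × 22 = 140.8 mm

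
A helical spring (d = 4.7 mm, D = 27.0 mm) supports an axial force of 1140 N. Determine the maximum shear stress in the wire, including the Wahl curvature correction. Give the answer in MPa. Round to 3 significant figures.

Spring index C = D/d = 27.0/4.7 = 5.7447
K_W = (4C−1)/(4C−4) + 0.615/C = 21.979/18.979 + 0.1071 = 1.2651
τ₀ = 8FD/(πd³) = 8·1140·27.0/(π·4.7³) = 246240/326.17 = 754.94 MPa
τ_max = K·τ₀ = 1.2651 × 754.94 = 955.1 MPa

955 MPa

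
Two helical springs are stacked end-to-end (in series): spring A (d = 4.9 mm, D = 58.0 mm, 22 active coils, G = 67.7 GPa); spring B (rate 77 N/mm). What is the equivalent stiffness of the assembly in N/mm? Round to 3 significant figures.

k_A = Gd⁴/(8D³N_a) = (67.7×10³)(4.9⁴)/(8·58.0³·22) = 1.1365 N/mm
Series: 1/k_eq = 1/1.1365 + 1/77 = 0.89287; k_eq = 1.12 N/mm

1.12 N/mm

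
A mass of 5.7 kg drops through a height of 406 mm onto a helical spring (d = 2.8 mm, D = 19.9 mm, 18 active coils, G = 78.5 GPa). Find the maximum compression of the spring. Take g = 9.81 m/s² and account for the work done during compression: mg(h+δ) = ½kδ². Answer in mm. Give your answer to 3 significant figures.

117 mm

k = Gd⁴/(8D³N_a) = (78.5×10³)(2.8⁴)/(8·19.9³·18) = 4.2519 N/mm
W = mg = 5.7 × 9.81 = 55.917 N
½kδ² − Wδ − Wh = 0 → δ = (W + √(W² + 2kWh))/k
δ = (55.917 + √(3126.7 + 193055))/4.2519 = (55.917 + 442.92)/4.2519 = 117.32 mm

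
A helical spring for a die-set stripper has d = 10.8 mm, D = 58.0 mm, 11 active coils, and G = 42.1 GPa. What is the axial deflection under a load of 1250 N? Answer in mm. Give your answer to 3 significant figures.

37.5 mm

k = Gd⁴/(8D³N_a) = (42.1×10³)(10.8⁴)/(8·58.0³·11) = 33.359 N/mm
δ = F/k = 1250 / 33.359 = 37.471 mm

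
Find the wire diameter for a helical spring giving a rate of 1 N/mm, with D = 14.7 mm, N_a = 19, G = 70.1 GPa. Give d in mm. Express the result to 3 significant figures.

1.62 mm

d = (8D³N_a·k / G)^(1/4) = (8·14.7³·19·1 / (70.1×10³))^0.25
  = (6.8878)^0.25 = 1.6200 mm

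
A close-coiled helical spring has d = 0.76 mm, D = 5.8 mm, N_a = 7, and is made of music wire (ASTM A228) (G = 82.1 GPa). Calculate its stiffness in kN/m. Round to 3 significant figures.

2.51 kN/m

k = Gd⁴/(8D³N_a) = (82.1×10³ × 0.76⁴) / (8 × 5.8³ × 7)
  = 27390.3 / 10926.3 = 2.5068 N/mm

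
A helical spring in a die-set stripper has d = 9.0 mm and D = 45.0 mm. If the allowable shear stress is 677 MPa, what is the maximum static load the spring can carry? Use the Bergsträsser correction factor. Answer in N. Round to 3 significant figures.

C = D/d = 45.0/9.0 = 5.0000
K_B = (4C+2)/(4C−3) = 22.000/17.000 = 1.2941
τ_max = K·8FD/(πd³) → F_max = τ_allow·πd³/(8DK)
F_max = 677·π·9.0³/(8·45.0·1.2941) = 1.5505e+06/465.88 = 3328 N

3330 N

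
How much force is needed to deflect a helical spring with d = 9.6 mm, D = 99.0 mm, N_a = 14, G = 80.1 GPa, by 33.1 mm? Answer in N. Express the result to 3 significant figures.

k = Gd⁴/(8D³N_a) = (80.1×10³)(9.6⁴)/(8·99.0³·14) = 6.2603 N/mm
F = k·δ = 6.2603 × 33.1 = 207.22 N

207 N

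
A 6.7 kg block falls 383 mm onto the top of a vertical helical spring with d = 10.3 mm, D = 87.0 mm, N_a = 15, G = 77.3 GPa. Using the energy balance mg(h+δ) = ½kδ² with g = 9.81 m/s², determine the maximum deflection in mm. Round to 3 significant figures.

k = Gd⁴/(8D³N_a) = (77.3×10³)(10.3⁴)/(8·87.0³·15) = 11.01 N/mm
W = mg = 6.7 × 9.81 = 65.727 N
½kδ² − Wδ − Wh = 0 → δ = (W + √(W² + 2kWh))/k
δ = (65.727 + √(4320 + 554322))/11.01 = (65.727 + 747.42)/11.01 = 73.855 mm

73.9 mm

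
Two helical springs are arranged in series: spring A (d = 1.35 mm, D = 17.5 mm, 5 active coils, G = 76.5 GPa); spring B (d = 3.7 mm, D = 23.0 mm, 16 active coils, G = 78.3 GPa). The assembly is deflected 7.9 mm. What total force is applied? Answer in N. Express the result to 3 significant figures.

8.32 N

k_A = Gd⁴/(8D³N_a) = (76.5×10³)(1.35⁴)/(8·17.5³·5) = 1.1853 N/mm
k_B = Gd⁴/(8D³N_a) = (78.3×10³)(3.7⁴)/(8·23.0³·16) = 9.4227 N/mm
Series: 1/k_eq = 1/1.1853 + 1/9.4227 = 0.94981; k_eq = 1.0528 N/mm
F = k_eq·δ = 1.0528·7.9 = 8.3175 N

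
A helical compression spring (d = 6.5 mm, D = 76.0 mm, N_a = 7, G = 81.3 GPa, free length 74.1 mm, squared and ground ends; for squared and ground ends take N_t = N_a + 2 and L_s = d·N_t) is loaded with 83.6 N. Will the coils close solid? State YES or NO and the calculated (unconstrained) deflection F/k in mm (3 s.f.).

k = Gd⁴/(8D³N_a) = (81.3×10³)(6.5⁴)/(8·76.0³·7) = 5.9036 N/mm
N_t = 9; L_s = 6.5·9 = 58.5 mm; δ_solid = L₀ − L_s = 74.1 − 58.5 = 15.6 mm
δ = F/k = 83.6/5.9036 = 14.161 mm
δ < δ_solid → spring does not go solid

NO, δ = 14.2 mm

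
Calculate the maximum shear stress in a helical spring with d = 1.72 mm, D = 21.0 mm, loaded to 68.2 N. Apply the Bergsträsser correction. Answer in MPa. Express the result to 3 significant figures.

795 MPa

Spring index C = D/d = 21.0/1.72 = 12.2093
K_B = (4C+2)/(4C−3) = 50.837/45.837 = 1.1091
τ₀ = 8FD/(πd³) = 8·68.2·21.0/(π·1.72³) = 11457.6/15.986 = 716.73 MPa
τ_max = K·τ₀ = 1.1091 × 716.73 = 794.92 MPa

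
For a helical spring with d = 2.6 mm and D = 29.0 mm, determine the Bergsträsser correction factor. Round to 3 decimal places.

C = D/d = 29.0/2.6 = 11.1538
K_B = (4C+2)/(4C−3) = 46.615/41.615 = 1.1201

1.120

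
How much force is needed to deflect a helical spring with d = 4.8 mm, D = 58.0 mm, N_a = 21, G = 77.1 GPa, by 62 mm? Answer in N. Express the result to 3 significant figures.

77.4 N

k = Gd⁴/(8D³N_a) = (77.1×10³)(4.8⁴)/(8·58.0³·21) = 1.2486 N/mm
F = k·δ = 1.2486 × 62 = 77.414 N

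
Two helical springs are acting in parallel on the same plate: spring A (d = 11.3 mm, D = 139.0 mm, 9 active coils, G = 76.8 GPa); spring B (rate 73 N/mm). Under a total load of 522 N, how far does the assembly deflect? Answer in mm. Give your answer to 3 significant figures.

k_A = Gd⁴/(8D³N_a) = (76.8×10³)(11.3⁴)/(8·139.0³·9) = 6.4759 N/mm
Parallel: k_eq = 6.4759 + 73 = 79.476 N/mm
δ = F/k_eq = 522/79.476 = 6.568 mm

6.57 mm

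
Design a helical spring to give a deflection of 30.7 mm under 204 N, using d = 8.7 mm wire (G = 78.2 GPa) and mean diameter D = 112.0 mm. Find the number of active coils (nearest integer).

Required rate k = F/δ = 204/30.7 = 6.645 N/mm
N_a = Gd⁴/(8D³k) = (78.2×10³ × 8.7⁴)/(8 × 112.0³ × 6.645)
    = 4.48006e+08 / 7.46854e+07 = 5.999 → 6 coils

6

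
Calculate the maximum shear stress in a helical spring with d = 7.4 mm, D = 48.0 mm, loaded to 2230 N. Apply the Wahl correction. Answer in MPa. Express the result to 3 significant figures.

828 MPa

Spring index C = D/d = 48.0/7.4 = 6.4865
K_W = (4C−1)/(4C−4) + 0.615/C = 24.946/21.946 + 0.0948 = 1.2315
τ₀ = 8FD/(πd³) = 8·2230·48.0/(π·7.4³) = 856320/1273 = 672.65 MPa
τ_max = K·τ₀ = 1.2315 × 672.65 = 828.38 MPa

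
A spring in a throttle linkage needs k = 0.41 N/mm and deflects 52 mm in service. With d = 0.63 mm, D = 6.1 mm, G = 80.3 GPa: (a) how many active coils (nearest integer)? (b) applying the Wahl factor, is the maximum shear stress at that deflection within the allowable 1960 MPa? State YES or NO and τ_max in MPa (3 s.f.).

N_a = Gd⁴/(8D³k) = (80.3×10³)(0.63⁴)/(8·6.1³·0.41) = 16.99 → N_a = 17
Actual rate k = Gd⁴/(8D³·17) = 0.40978 N/mm
Working load F = kδ = 0.40978·52 = 21.308 N
C = 6.1/0.63 = 9.6825; K_W = (4C−1)/(4C−4)+0.615/C = 1.1499
τ_max = K_W·8FD/(πd³) = 1.1499·1323.7 = 1522.2 MPa
τ_max ≤ 1960 MPa → acceptable

(a) 17 coils; (b) YES, τ_max = 1520 MPa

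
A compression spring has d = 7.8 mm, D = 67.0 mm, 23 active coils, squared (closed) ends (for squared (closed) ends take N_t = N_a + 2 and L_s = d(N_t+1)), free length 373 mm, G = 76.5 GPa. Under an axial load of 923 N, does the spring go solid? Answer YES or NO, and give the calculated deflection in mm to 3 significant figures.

k = Gd⁴/(8D³N_a) = (76.5×10³)(7.8⁴)/(8·67.0³·23) = 5.1168 N/mm
N_t = 25; L_s = 7.8·26 = 202.8 mm; δ_solid = L₀ − L_s = 373 − 202.8 = 170.2 mm
δ = F/k = 923/5.1168 = 180.39 mm
δ ≥ δ_solid → spring goes solid

YES, δ = 180 mm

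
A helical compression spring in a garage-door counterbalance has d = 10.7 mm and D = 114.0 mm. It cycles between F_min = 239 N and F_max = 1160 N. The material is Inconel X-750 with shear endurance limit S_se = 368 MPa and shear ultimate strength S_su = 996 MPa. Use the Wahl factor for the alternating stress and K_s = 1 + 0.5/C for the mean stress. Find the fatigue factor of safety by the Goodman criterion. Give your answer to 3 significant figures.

1.96

C = D/d = 114.0/10.7 = 10.6542; K_W = (4C−1)/(4C−4)+0.615/C = 1.1354; K_s = 1+0.5/C = 1.0469
F_a = (F_max−F_min)/2 = 460.5 N; F_m = (F_max+F_min)/2 = 699.5 N
τ_a = K_W·8F_aD/(πd³) = 1.1354 × 109.12 = 123.9 MPa
τ_m = K_s·8F_mD/(πd³) = 1.0469 × 165.76 = 173.54 MPa
Goodman: 1/n_f = τ_a/S_se + τ_m/S_su = 123.9/368 + 173.54/996 = 0.33669 + 0.17424 = 0.51093
n_f = 1/0.51093 = 1.957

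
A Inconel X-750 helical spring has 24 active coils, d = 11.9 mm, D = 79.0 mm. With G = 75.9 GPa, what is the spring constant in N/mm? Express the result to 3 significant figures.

16.1 N/mm

k = Gd⁴/(8D³N_a) = (75.9×10³ × 11.9⁴) / (8 × 79.0³ × 24)
  = 1.52205e+09 / 9.46635e+07 = 16.079 N/mm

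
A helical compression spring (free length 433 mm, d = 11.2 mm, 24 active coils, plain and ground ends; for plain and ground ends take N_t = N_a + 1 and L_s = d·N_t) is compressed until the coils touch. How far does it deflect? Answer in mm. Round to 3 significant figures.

N_t = 25; L_s = 11.2·25 = 280 mm
δ_solid = L₀ − L_s = 433 − 280 = 153 mm

153 mm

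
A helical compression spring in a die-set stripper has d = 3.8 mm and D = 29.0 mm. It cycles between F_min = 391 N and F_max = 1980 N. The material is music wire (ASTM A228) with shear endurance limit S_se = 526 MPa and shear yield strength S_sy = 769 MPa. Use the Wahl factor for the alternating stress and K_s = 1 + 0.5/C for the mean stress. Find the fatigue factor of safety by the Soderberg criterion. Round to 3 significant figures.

0.216

C = D/d = 29.0/3.8 = 7.6316; K_W = (4C−1)/(4C−4)+0.615/C = 1.1937; K_s = 1+0.5/C = 1.0655
F_a = (F_max−F_min)/2 = 794.5 N; F_m = (F_max+F_min)/2 = 1185.5 N
τ_a = K_W·8F_aD/(πd³) = 1.1937 × 1069.3 = 1276.3 MPa
τ_m = K_s·8F_mD/(πd³) = 1.0655 × 1595.5 = 1700 MPa
Soderberg: 1/n_f = τ_a/S_se + τ_m/S_sy = 1276.3/526 + 1700/769 = 2.42652 + 2.21067 = 4.6372
n_f = 1/4.6372 = 0.2156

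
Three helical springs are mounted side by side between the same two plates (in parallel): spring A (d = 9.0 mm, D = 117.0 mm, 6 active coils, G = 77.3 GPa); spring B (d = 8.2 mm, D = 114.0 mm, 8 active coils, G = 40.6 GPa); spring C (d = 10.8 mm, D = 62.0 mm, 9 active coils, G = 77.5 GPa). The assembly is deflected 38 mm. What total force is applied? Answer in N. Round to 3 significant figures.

2660 N

k_A = Gd⁴/(8D³N_a) = (77.3×10³)(9.0⁴)/(8·117.0³·6) = 6.5971 N/mm
k_B = Gd⁴/(8D³N_a) = (40.6×10³)(8.2⁴)/(8·114.0³·8) = 1.9359 N/mm
k_C = Gd⁴/(8D³N_a) = (77.5×10³)(10.8⁴)/(8·62.0³·9) = 61.445 N/mm
Parallel: k_eq = 6.5971 + 1.9359 + 61.445 = 69.978 N/mm
F = k_eq·δ = 69.978·38 = 2659.2 N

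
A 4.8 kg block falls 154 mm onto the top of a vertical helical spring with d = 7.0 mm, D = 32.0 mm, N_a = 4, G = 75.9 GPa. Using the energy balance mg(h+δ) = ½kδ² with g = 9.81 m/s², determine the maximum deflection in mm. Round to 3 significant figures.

k = Gd⁴/(8D³N_a) = (75.9×10³)(7.0⁴)/(8·32.0³·4) = 173.79 N/mm
W = mg = 4.8 × 9.81 = 47.088 N
½kδ² − Wδ − Wh = 0 → δ = (W + √(W² + 2kWh))/k
δ = (47.088 + √(2217.3 + 2.52055e+06))/173.79 = (47.088 + 1588.3)/173.79 = 9.4101 mm

9.41 mm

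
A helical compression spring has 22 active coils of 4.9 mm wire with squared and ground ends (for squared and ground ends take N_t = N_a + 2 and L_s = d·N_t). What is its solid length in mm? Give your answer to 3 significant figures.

118 mm

squared and ground ends: N_t = N_a + 2 = 22 + 2 = 24
L_s = d·N_t = 4.9 × 24 = 117.6 mm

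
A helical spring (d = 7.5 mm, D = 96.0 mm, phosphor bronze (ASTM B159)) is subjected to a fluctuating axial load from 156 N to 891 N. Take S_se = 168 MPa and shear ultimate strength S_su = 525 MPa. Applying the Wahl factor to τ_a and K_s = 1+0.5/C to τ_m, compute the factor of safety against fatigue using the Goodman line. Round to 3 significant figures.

C = D/d = 96.0/7.5 = 12.8000; K_W = (4C−1)/(4C−4)+0.615/C = 1.1116; K_s = 1+0.5/C = 1.0391
F_a = (F_max−F_min)/2 = 367.5 N; F_m = (F_max+F_min)/2 = 523.5 N
τ_a = K_W·8F_aD/(πd³) = 1.1116 × 212.95 = 236.72 MPa
τ_m = K_s·8F_mD/(πd³) = 1.0391 × 303.35 = 315.2 MPa
Goodman: 1/n_f = τ_a/S_se + τ_m/S_su = 236.72/168 + 315.2/525 = 1.40905 + 0.60038 = 2.0094
n_f = 1/2.0094 = 0.4977

0.498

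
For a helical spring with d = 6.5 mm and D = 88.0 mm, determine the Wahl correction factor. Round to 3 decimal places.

1.105

C = D/d = 88.0/6.5 = 13.5385
K_W = (4C−1)/(4C−4) + 0.615/C = 53.154/50.154 + 0.0454 = 1.1052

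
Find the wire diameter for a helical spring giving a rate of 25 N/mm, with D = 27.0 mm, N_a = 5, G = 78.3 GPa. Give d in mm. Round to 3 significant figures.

3.98 mm

d = (8D³N_a·k / G)^(1/4) = (8·27.0³·5·25 / (78.3×10³))^0.25
  = (251.38)^0.25 = 3.9818 mm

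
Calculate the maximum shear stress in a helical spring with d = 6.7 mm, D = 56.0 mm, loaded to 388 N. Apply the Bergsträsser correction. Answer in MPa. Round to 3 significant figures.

Spring index C = D/d = 56.0/6.7 = 8.3582
K_B = (4C+2)/(4C−3) = 35.433/30.433 = 1.1643
τ₀ = 8FD/(πd³) = 8·388·56.0/(π·6.7³) = 173824/944.87 = 183.97 MPa
τ_max = K·τ₀ = 1.1643 × 183.97 = 214.19 MPa

214 MPa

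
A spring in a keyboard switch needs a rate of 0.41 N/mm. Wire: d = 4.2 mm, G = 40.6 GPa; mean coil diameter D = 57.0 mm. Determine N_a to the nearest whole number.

21

N_a = Gd⁴/(8D³k) = (40.6×10³ × 4.2⁴)/(8 × 57.0³ × 0.41)
    = 1.26335e+07 / 607433 = 20.8 → 21 coils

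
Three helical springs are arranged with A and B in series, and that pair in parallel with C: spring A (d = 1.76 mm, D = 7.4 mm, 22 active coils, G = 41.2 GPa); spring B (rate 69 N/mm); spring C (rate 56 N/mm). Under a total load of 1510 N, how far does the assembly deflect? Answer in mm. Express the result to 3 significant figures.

24.7 mm

k_A = Gd⁴/(8D³N_a) = (41.2×10³)(1.76⁴)/(8·7.4³·22) = 5.5429 N/mm
Springs A,B series: k_AB = 1/(1/5.5429+1/69) = 5.1308 N/mm; parallel with C: k_eq = 5.1308+56 = 61.131 N/mm
δ = F/k_eq = 1510/61.131 = 24.701 mm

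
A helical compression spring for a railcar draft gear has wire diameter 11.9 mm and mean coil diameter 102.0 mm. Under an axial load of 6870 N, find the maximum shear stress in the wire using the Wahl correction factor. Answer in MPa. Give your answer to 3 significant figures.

Spring index C = D/d = 102.0/11.9 = 8.5714
K_W = (4C−1)/(4C−4) + 0.615/C = 33.286/30.286 + 0.0717 = 1.1708
τ₀ = 8FD/(πd³) = 8·6870·102.0/(π·11.9³) = 5.60592e+06/5294.1 = 1058.9 MPa
τ_max = K·τ₀ = 1.1708 × 1058.9 = 1239.8 MPa

1240 MPa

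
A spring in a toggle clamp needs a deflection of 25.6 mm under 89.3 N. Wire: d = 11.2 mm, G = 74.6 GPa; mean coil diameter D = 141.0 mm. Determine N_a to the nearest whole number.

Required rate k = F/δ = 89.3/25.6 = 3.4883 N/mm
N_a = Gd⁴/(8D³k) = (74.6×10³ × 11.2⁴)/(8 × 141.0³ × 3.4883)
    = 1.17385e+09 / 7.82274e+07 = 15.01 → 15 coils

15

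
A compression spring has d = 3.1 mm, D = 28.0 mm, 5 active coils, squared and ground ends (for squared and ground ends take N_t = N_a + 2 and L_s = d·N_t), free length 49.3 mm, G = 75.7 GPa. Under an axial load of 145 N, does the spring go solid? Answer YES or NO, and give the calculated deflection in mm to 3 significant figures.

k = Gd⁴/(8D³N_a) = (75.7×10³)(3.1⁴)/(8·28.0³·5) = 7.9618 N/mm
N_t = 7; L_s = 3.1·7 = 21.7 mm; δ_solid = L₀ − L_s = 49.3 − 21.7 = 27.6 mm
δ = F/k = 145/7.9618 = 18.212 mm
δ < δ_solid → spring does not go solid

NO, δ = 18.2 mm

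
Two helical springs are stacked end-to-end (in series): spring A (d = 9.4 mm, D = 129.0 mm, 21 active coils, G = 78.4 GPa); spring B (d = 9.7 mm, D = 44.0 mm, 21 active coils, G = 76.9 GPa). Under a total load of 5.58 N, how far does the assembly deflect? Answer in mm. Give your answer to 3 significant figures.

3.40 mm

k_A = Gd⁴/(8D³N_a) = (78.4×10³)(9.4⁴)/(8·129.0³·21) = 1.6973 N/mm
k_B = Gd⁴/(8D³N_a) = (76.9×10³)(9.7⁴)/(8·44.0³·21) = 47.571 N/mm
Series: 1/k_eq = 1/1.6973 + 1/47.571 = 0.61021; k_eq = 1.6388 N/mm
δ = F/k_eq = 5.58/1.6388 = 3.4049 mm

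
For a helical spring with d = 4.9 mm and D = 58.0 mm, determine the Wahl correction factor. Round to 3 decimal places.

C = D/d = 58.0/4.9 = 11.8367
K_W = (4C−1)/(4C−4) + 0.615/C = 46.347/43.347 + 0.0520 = 1.1212

1.121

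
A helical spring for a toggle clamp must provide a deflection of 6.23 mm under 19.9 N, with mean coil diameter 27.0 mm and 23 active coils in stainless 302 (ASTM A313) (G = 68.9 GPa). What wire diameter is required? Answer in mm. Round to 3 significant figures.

3.60 mm

Required rate k = F/δ = 19.9/6.23 = 3.1942 N/mm
d = (8D³N_a·k / G)^(1/4) = (8·27.0³·23·3.1942 / (68.9×10³))^0.25
  = (167.9)^0.25 = 3.5997 mm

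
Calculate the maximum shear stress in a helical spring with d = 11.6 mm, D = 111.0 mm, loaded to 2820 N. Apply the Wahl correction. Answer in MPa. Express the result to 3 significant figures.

Spring index C = D/d = 111.0/11.6 = 9.5690
K_W = (4C−1)/(4C−4) + 0.615/C = 37.276/34.276 + 0.0643 = 1.1518
τ₀ = 8FD/(πd³) = 8·2820·111.0/(π·11.6³) = 2.50416e+06/4903.7 = 510.67 MPa
τ_max = K·τ₀ = 1.1518 × 510.67 = 588.18 MPa

588 MPa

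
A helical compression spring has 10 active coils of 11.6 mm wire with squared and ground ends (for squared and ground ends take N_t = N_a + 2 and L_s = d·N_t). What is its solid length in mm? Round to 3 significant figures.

squared and ground ends: N_t = N_a + 2 = 10 + 2 = 12
L_s = d·N_t = 11.6 × 12 = 139.2 mm

139 mm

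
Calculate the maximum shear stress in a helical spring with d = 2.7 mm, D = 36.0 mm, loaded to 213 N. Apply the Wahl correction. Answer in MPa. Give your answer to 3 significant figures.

Spring index C = D/d = 36.0/2.7 = 13.3333
K_W = (4C−1)/(4C−4) + 0.615/C = 52.333/49.333 + 0.0461 = 1.1069
τ₀ = 8FD/(πd³) = 8·213·36.0/(π·2.7³) = 61344/61.836 = 992.04 MPa
τ_max = K·τ₀ = 1.1069 × 992.04 = 1098.1 MPa

1100 MPa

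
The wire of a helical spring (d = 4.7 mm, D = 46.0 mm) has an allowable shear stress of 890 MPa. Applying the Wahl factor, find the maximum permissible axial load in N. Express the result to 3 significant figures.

687 N

C = D/d = 46.0/4.7 = 9.7872
K_W = (4C−1)/(4C−4) + 0.615/C = 38.149/35.149 + 0.0628 = 1.1482
τ_max = K·8FD/(πd³) → F_max = τ_allow·πd³/(8DK)
F_max = 890·π·4.7³/(8·46.0·1.1482) = 2.9029e+05/422.53 = 687.03 N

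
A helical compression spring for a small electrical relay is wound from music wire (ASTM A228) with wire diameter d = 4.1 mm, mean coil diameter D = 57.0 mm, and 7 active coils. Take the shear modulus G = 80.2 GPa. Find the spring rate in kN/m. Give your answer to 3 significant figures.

k = Gd⁴/(8D³N_a) = (80.2×10³ × 4.1⁴) / (8 × 57.0³ × 7)
  = 2.26626e+07 / 1.03708e+07 = 2.1852 N/mm

2.19 kN/m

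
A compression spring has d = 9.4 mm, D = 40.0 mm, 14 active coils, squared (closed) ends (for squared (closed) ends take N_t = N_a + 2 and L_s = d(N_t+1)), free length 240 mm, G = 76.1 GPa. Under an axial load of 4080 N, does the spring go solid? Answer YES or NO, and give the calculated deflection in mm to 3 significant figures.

NO, δ = 49.2 mm

k = Gd⁴/(8D³N_a) = (76.1×10³)(9.4⁴)/(8·40.0³·14) = 82.889 N/mm
N_t = 16; L_s = 9.4·17 = 159.8 mm; δ_solid = L₀ − L_s = 240 − 159.8 = 80.2 mm
δ = F/k = 4080/82.889 = 49.222 mm
δ < δ_solid → spring does not go solid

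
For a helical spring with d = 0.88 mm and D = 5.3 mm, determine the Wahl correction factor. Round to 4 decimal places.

C = D/d = 5.3/0.88 = 6.0227
K_W = (4C−1)/(4C−4) + 0.615/C = 23.091/20.091 + 0.1021 = 1.2514

1.2514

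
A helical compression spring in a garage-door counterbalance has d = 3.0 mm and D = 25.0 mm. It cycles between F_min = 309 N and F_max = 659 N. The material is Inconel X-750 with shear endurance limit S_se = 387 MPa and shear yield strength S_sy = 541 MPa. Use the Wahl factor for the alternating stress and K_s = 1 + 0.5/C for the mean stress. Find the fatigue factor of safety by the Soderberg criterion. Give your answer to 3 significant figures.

C = D/d = 25.0/3.0 = 8.3333; K_W = (4C−1)/(4C−4)+0.615/C = 1.1761; K_s = 1+0.5/C = 1.0600
F_a = (F_max−F_min)/2 = 175 N; F_m = (F_max+F_min)/2 = 484 N
τ_a = K_W·8F_aD/(πd³) = 1.1761 × 412.62 = 485.28 MPa
τ_m = K_s·8F_mD/(πd³) = 1.0600 × 1141.2 = 1209.7 MPa
Soderberg: 1/n_f = τ_a/S_se + τ_m/S_sy = 485.28/387 + 1209.7/541 = 1.25394 + 2.23599 = 3.4899
n_f = 1/3.4899 = 0.2865

0.287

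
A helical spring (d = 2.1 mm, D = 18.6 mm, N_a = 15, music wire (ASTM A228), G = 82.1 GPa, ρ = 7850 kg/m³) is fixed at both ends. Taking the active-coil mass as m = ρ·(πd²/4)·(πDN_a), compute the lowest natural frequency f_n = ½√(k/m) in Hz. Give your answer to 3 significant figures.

k = Gd⁴/(8D³N_a) = (82.1×10³)(2.1⁴)/(8·18.6³·15) = 2.0678 N/mm = 2067.8 N/m
Wire length L = πDN_a = π·18.6·15 = 876.5 mm
m = ρ·(πd²/4)·L = 7850 × 3.4636×10⁻⁶ m² × 0.8765 m = 0.023832 kg
f_n = ½√(k/m) = 0.5·√(2067.8/0.023832) = 0.5·√(86766) = 147.28 Hz

147 Hz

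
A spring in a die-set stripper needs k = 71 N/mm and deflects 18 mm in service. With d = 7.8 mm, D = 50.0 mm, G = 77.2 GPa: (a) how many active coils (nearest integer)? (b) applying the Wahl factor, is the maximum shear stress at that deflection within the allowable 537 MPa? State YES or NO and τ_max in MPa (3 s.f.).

N_a = Gd⁴/(8D³k) = (77.2×10³)(7.8⁴)/(8·50.0³·71) = 4.025 → N_a = 4
Actual rate k = Gd⁴/(8D³·4) = 71.439 N/mm
Working load F = kδ = 71.439·18 = 1285.9 N
C = 50.0/7.8 = 6.4103; K_W = (4C−1)/(4C−4)+0.615/C = 1.2346
τ_max = K_W·8FD/(πd³) = 1.2346·345.01 = 425.94 MPa
τ_max ≤ 537 MPa → acceptable

(a) 4 coils; (b) YES, τ_max = 426 MPa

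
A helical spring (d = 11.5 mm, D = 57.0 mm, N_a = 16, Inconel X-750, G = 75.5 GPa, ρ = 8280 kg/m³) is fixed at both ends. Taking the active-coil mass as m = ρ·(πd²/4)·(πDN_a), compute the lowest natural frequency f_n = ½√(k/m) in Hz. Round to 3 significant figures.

k = Gd⁴/(8D³N_a) = (75.5×10³)(11.5⁴)/(8·57.0³·16) = 55.706 N/mm = 55706 N/m
Wire length L = πDN_a = π·57.0·16 = 2865.1 mm
m = ρ·(πd²/4)·L = 8280 × 103.87×10⁻⁶ m² × 2.8651 m = 2.4641 kg
f_n = ½√(k/m) = 0.5·√(55706/2.4641) = 0.5·√(22607) = 75.178 Hz

75.2 Hz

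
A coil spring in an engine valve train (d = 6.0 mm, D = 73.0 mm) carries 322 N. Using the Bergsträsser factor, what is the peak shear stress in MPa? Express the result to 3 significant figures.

Spring index C = D/d = 73.0/6.0 = 12.1667
K_B = (4C+2)/(4C−3) = 50.667/45.667 = 1.1095
τ₀ = 8FD/(πd³) = 8·322·73.0/(π·6.0³) = 188048/678.58 = 277.12 MPa
τ_max = K·τ₀ = 1.1095 × 277.12 = 307.46 MPa

307 MPa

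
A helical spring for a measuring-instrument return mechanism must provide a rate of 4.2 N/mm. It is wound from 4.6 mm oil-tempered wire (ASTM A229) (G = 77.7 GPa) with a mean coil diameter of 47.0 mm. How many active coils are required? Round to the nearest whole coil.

10

N_a = Gd⁴/(8D³k) = (77.7×10³ × 4.6⁴)/(8 × 47.0³ × 4.2)
    = 3.47898e+07 / 3.48845e+06 = 9.973 → 10 coils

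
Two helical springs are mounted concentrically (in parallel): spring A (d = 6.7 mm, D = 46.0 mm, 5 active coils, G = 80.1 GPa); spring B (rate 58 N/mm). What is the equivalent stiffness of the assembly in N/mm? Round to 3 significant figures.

99.5 N/mm

k_A = Gd⁴/(8D³N_a) = (80.1×10³)(6.7⁴)/(8·46.0³·5) = 41.457 N/mm
Parallel: k_eq = 41.457 + 58 = 99.457 N/mm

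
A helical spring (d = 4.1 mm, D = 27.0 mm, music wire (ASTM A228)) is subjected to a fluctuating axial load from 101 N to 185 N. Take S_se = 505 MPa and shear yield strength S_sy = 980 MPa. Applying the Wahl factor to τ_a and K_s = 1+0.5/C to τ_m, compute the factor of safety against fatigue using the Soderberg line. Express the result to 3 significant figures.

C = D/d = 27.0/4.1 = 6.5854; K_W = (4C−1)/(4C−4)+0.615/C = 1.2277; K_s = 1+0.5/C = 1.0759
F_a = (F_max−F_min)/2 = 42 N; F_m = (F_max+F_min)/2 = 143 N
τ_a = K_W·8F_aD/(πd³) = 1.2277 × 41.899 = 51.438 MPa
τ_m = K_s·8F_mD/(πd³) = 1.0759 × 142.66 = 153.49 MPa
Soderberg: 1/n_f = τ_a/S_se + τ_m/S_sy = 51.438/505 + 153.49/980 = 0.10186 + 0.15662 = 0.25848
n_f = 1/0.25848 = 3.869

3.87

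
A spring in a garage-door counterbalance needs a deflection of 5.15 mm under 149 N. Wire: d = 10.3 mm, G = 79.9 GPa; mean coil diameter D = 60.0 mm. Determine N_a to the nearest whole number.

Required rate k = F/δ = 149/5.15 = 28.932 N/mm
N_a = Gd⁴/(8D³k) = (79.9×10³ × 10.3⁴)/(8 × 60.0³ × 28.932)
    = 8.99282e+08 / 4.99946e+07 = 17.99 → 18 coils

18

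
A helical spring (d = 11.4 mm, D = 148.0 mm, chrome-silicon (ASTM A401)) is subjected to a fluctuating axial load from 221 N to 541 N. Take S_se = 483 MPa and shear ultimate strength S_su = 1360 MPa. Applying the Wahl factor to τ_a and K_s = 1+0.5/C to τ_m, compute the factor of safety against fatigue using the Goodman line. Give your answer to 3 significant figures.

5.97

C = D/d = 148.0/11.4 = 12.9825; K_W = (4C−1)/(4C−4)+0.615/C = 1.1100; K_s = 1+0.5/C = 1.0385
F_a = (F_max−F_min)/2 = 160 N; F_m = (F_max+F_min)/2 = 381 N
τ_a = K_W·8F_aD/(πd³) = 1.1100 × 40.701 = 45.177 MPa
τ_m = K_s·8F_mD/(πd³) = 1.0385 × 96.92 = 100.65 MPa
Goodman: 1/n_f = τ_a/S_se + τ_m/S_su = 45.177/483 + 100.65/1360 = 0.09353 + 0.07401 = 0.16754
n_f = 1/0.16754 = 5.969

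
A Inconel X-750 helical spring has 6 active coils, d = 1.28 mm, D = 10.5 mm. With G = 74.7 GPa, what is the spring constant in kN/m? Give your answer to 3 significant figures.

3.61 kN/m

k = Gd⁴/(8D³N_a) = (74.7×10³ × 1.28⁴) / (8 × 10.5³ × 6)
  = 200521 / 55566 = 3.6087 N/mm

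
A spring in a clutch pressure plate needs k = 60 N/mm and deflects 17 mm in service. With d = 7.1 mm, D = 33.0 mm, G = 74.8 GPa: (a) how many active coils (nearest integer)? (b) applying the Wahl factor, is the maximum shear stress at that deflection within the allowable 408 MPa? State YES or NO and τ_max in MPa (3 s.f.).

(a) 11 coils; (b) YES, τ_max = 321 MPa

N_a = Gd⁴/(8D³k) = (74.8×10³)(7.1⁴)/(8·33.0³·60) = 11.02 → N_a = 11
Actual rate k = Gd⁴/(8D³·11) = 60.105 N/mm
Working load F = kδ = 60.105·17 = 1021.8 N
C = 33.0/7.1 = 4.6479; K_W = (4C−1)/(4C−4)+0.615/C = 1.3379
τ_max = K_W·8FD/(πd³) = 1.3379·239.9 = 320.97 MPa
τ_max ≤ 408 MPa → acceptable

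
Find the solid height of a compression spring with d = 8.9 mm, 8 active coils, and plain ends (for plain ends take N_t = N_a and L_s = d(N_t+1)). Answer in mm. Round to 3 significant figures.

plain ends: N_t = N_a = 8
L_s = d·(N_t+1) = 8.9 × 9 = 80.1 mm

80.1 mm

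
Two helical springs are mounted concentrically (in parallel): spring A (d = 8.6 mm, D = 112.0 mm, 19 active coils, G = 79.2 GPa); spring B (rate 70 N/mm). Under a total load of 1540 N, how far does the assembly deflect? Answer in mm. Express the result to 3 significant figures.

k_A = Gd⁴/(8D³N_a) = (79.2×10³)(8.6⁴)/(8·112.0³·19) = 2.0287 N/mm
Parallel: k_eq = 2.0287 + 70 = 72.029 N/mm
δ = F/k_eq = 1540/72.029 = 21.38 mm

21.4 mm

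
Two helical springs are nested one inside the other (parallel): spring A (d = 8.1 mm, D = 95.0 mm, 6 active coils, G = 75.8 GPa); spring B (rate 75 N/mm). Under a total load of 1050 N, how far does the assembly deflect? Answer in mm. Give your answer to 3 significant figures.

k_A = Gd⁴/(8D³N_a) = (75.8×10³)(8.1⁴)/(8·95.0³·6) = 7.9286 N/mm
Parallel: k_eq = 7.9286 + 75 = 82.929 N/mm
δ = F/k_eq = 1050/82.929 = 12.661 mm

12.7 mm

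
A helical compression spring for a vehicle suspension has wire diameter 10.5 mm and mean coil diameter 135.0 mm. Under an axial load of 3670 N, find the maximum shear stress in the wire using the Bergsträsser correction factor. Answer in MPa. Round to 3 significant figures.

1200 MPa

Spring index C = D/d = 135.0/10.5 = 12.8571
K_B = (4C+2)/(4C−3) = 53.429/48.429 = 1.1032
τ₀ = 8FD/(πd³) = 8·3670·135.0/(π·10.5³) = 3.9636e+06/3636.8 = 1089.9 MPa
τ_max = K·τ₀ = 1.1032 × 1089.9 = 1202.4 MPa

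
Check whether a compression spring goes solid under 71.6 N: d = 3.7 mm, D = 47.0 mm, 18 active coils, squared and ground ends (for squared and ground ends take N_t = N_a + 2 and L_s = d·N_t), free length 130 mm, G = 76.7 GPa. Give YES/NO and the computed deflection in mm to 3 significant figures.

YES, δ = 74.5 mm

k = Gd⁴/(8D³N_a) = (76.7×10³)(3.7⁴)/(8·47.0³·18) = 0.96149 N/mm
N_t = 20; L_s = 3.7·20 = 74 mm; δ_solid = L₀ − L_s = 130 − 74 = 56 mm
δ = F/k = 71.6/0.96149 = 74.468 mm
δ ≥ δ_solid → spring goes solid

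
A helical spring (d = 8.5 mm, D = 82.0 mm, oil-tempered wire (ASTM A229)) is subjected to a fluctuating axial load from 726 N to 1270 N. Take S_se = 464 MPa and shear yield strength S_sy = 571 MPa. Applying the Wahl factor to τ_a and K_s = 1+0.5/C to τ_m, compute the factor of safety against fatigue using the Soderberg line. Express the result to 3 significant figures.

1.17

C = D/d = 82.0/8.5 = 9.6471; K_W = (4C−1)/(4C−4)+0.615/C = 1.1505; K_s = 1+0.5/C = 1.0518
F_a = (F_max−F_min)/2 = 272 N; F_m = (F_max+F_min)/2 = 998 N
τ_a = K_W·8F_aD/(πd³) = 1.1505 × 92.484 = 106.4 MPa
τ_m = K_s·8F_mD/(πd³) = 1.0518 × 339.33 = 356.92 MPa
Soderberg: 1/n_f = τ_a/S_se + τ_m/S_sy = 106.4/464 + 356.92/571 = 0.22931 + 0.62508 = 0.85439
n_f = 1/0.85439 = 1.17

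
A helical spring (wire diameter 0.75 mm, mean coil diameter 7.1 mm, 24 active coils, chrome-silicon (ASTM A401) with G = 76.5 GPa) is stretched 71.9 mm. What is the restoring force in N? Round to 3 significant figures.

k = Gd⁴/(8D³N_a) = (76.5×10³)(0.75⁴)/(8·7.1³·24) = 0.35223 N/mm
F = k·δ = 0.35223 × 71.9 = 25.326 N

25.3 N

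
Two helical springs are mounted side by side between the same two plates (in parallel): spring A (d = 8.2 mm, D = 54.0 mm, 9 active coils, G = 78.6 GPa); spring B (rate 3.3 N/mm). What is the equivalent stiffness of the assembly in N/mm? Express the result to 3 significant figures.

34.6 N/mm

k_A = Gd⁴/(8D³N_a) = (78.6×10³)(8.2⁴)/(8·54.0³·9) = 31.345 N/mm
Parallel: k_eq = 31.345 + 3.3 = 34.645 N/mm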